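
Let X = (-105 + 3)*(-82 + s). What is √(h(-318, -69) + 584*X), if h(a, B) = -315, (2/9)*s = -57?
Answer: √20163453 ≈ 4490.4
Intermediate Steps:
s = -513/2 (s = (9/2)*(-57) = -513/2 ≈ -256.50)
X = 34527 (X = (-105 + 3)*(-82 - 513/2) = -102*(-677/2) = 34527)
√(h(-318, -69) + 584*X) = √(-315 + 584*34527) = √(-315 + 20163768) = √20163453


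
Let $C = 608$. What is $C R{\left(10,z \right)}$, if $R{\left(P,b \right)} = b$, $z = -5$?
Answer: $-3040$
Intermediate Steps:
$C R{\left(10,z \right)} = 608 \left(-5\right) = -3040$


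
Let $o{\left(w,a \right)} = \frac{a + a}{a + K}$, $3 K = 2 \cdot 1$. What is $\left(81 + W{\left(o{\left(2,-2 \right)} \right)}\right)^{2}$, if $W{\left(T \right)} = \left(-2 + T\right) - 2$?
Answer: $6400$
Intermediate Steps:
$K = \frac{2}{3}$ ($K = \frac{2 \cdot 1}{3} = \frac{1}{3} \cdot 2 = \frac{2}{3} \approx 0.66667$)
$o{\left(w,a \right)} = \frac{2 a}{\frac{2}{3} + a}$ ($o{\left(w,a \right)} = \frac{a + a}{a + \frac{2}{3}} = \frac{2 a}{\frac{2}{3} + a}$)
$W{\left(T \right)} = -4 + T$
$\left(81 + W{\left(o{\left(2,-2 \right)} \right)}\right)^{2} = \left(81 - \left(4 + \frac{12}{2 + 3 \left(-2\right)}\right)\right)^{2} = \left(81 - \left(4 + \frac{12}{2 - 6}\right)\right)^{2} = \left(81 - \left(4 + \frac{12}{-4}\right)\right)^{2} = \left(81 - \left(4 + 12 \left(- \frac{1}{4}\right)\right)\right)^{2} = \left(81 + \left(-4 + 3\right)\right)^{2} = \left(81 - 1\right)^{2} = 80^{2} = 6400$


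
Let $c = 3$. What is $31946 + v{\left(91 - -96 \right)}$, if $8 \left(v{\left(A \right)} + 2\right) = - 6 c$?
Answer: $\frac{127767}{4} \approx 31942.0$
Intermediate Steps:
$v{\left(A \right)} = - \frac{17}{4}$ ($v{\left(A \right)} = -2 + \frac{\left(-1\right) 6 \cdot 3}{8} = -2 + \frac{\left(-1\right) 18}{8} = -2 + \frac{1}{8} \left(-18\right) = -2 - \frac{9}{4} = - \frac{17}{4}$)
$31946 + v{\left(91 - -96 \right)} = 31946 - \frac{17}{4} = \frac{127767}{4}$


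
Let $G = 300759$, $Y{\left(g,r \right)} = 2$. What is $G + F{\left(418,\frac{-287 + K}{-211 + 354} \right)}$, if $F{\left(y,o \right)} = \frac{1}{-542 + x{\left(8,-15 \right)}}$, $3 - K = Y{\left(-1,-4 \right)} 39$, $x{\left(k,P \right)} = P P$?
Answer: $\frac{95340602}{317} \approx 3.0076 \cdot 10^{5}$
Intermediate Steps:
$x{\left(k,P \right)} = P^{2}$
$K = -75$ ($K = 3 - 2 \cdot 39 = 3 - 78 = -75$)
$F{\left(y,o \right)} = - \frac{1}{317}$ ($F{\left(y,o \right)} = \frac{1}{-542 + \left(-15\right)^{2}} = \frac{1}{-542 + 225} = \frac{1}{-317} = - \frac{1}{317}$)
$G + F{\left(418,\frac{-287 + K}{-211 + 354} \right)} = 300759 - \frac{1}{317} = \frac{95340602}{317}$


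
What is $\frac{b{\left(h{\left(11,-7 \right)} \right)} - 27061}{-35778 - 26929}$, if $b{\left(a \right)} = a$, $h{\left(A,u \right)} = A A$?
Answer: $\frac{26940}{62707} \approx 0.42962$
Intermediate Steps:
$h{\left(A,u \right)} = A^{2}$
$\frac{b{\left(h{\left(11,-7 \right)} \right)} - 27061}{-35778 - 26929} = \frac{11^{2} - 27061}{-35778 - 26929} = \frac{121 - 27061}{-62707} = \left(-26940\right) \left(- \frac{1}{62707}\right) = \frac{26940}{62707}$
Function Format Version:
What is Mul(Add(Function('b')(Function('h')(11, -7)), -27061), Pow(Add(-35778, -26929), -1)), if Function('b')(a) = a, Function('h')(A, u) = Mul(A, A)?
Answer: Rational(26940, 62707) ≈ 0.42962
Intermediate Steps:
Function('h')(A, u) = Pow(A, 2)
Mul(Add(Function('b')(Function('h')(11, -7)), -27061), Pow(Add(-35778, -26929), -1)) = Mul(Add(Pow(11, 2), -27061), Pow(Add(-35778, -26929), -1)) = Mul(Add(121, -27061), Pow(-62707, -1)) = Mul(-26940, Rational(-1, 62707)) = Rational(26940, 62707)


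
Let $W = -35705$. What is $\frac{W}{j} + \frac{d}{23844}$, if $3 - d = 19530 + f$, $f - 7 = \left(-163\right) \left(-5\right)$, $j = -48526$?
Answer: $- \frac{22684259}{192842324} \approx -0.11763$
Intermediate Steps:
$f = 822$ ($f = 7 - -815 = 7 + 815 = 822$)
$d = -20349$ ($d = 3 - \left(19530 + 822\right) = 3 - 20352 = -20349$)
$\frac{W}{j} + \frac{d}{23844} = - \frac{35705}{-48526} - \frac{20349}{23844} = \left(-35705\right) \left(- \frac{1}{48526}\right) - \frac{6783}{7948} = \frac{35705}{48526} - \frac{6783}{7948} = - \frac{22684259}{192842324}$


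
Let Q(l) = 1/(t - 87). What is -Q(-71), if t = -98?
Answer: 1/185 ≈ 0.0054054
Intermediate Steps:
Q(l) = -1/185 (Q(l) = 1/(-98 - 87) = 1/(-185) = -1/185)
-Q(-71) = -1*(-1/185) = 1/185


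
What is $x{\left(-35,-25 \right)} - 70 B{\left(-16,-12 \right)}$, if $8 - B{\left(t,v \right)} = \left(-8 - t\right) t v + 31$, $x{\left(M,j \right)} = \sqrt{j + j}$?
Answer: $109130 + 5 i \sqrt{2} \approx 1.0913 \cdot 10^{5} + 7.0711 i$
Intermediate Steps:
$x{\left(M,j \right)} = \sqrt{2} \sqrt{j}$ ($x{\left(M,j \right)} = \sqrt{2 j} = \sqrt{2} \sqrt{j}$)
$B{\left(t,v \right)} = -23 - t v \left(-8 - t\right)$ ($B{\left(t,v \right)} = 8 - \left(\left(-8 - t\right) t v + 31\right) = 8 - \left(t \left(-8 - t\right) v + 31\right) = 8 - \left(t v \left(-8 - t\right) + 31\right) = 8 - \left(31 + t v \left(-8 - t\right)\right) = -23 - t v \left(-8 - t\right)$)
$x{\left(-35,-25 \right)} - 70 B{\left(-16,-12 \right)} = \sqrt{2} \sqrt{-25} - 70 \left(-23 - 12 \left(-16\right)^{2} + 8 \left(-16\right) \left(-12\right)\right) = \sqrt{2} \cdot 5 i - 70 \left(-23 - 3072 + 1536\right) = 5 i \sqrt{2} - 70 \left(-23 - 3072 + 1536\right) = 5 i \sqrt{2} - -109130 = 5 i \sqrt{2} + 109130 = 109130 + 5 i \sqrt{2}$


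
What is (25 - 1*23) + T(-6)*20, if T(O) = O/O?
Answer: 22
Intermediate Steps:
T(O) = 1
(25 - 1*23) + T(-6)*20 = (25 - 1*23) + 1*20 = (25 - 23) + 20 = 2 + 20 = 22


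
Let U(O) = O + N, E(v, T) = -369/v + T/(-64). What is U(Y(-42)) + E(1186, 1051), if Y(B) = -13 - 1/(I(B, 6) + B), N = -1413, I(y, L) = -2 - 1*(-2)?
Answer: -1149827687/796992 ≈ -1442.7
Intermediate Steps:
I(y, L) = 0 (I(y, L) = -2 + 2 = 0)
E(v, T) = -369/v - T/64 (E(v, T) = -369/v + T*(-1/64) = -369/v - T/64)
Y(B) = -13 - 1/B (Y(B) = -13 - 1/(0 + B) = -13 - 1/B)
U(O) = -1413 + O (U(O) = O - 1413 = -1413 + O)
U(Y(-42)) + E(1186, 1051) = (-1413 + (-13 - 1/(-42))) + (-369/1186 - 1/64*1051) = (-1413 + (-13 - 1*(-1/42))) + (-369*1/1186 - 1051/64) = (-1413 + (-13 + 1/42)) + (-369/1186 - 1051/64) = (-1413 - 545/42) - 635051/37952 = -59891/42 - 635051/37952 = -1149827687/796992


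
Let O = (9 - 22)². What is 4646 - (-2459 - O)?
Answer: 7274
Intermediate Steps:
O = 169 (O = (-13)² = 169)
4646 - (-2459 - O) = 4646 - (-2459 - 1*169) = 4646 - (-2459 - 169) = 4646 - 1*(-2628) = 4646 + 2628 = 7274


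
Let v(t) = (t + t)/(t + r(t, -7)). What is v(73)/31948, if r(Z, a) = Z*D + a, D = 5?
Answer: 73/6884794 ≈ 1.0603e-5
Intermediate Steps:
r(Z, a) = a + 5*Z (r(Z, a) = Z*5 + a = 5*Z + a = a + 5*Z)
v(t) = 2*t/(-7 + 6*t) (v(t) = (t + t)/(t + (-7 + 5*t)) = (2*t)/(-7 + 6*t) = 2*t/(-7 + 6*t))
v(73)/31948 = (2*73/(-7 + 6*73))/31948 = (2*73/(-7 + 438))*(1/31948) = (2*73/431)*(1/31948) = (2*73*(1/431))*(1/31948) = (146/431)*(1/31948) = 73/6884794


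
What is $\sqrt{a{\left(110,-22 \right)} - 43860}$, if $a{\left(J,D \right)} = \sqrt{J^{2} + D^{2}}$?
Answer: $\sqrt{-43860 + 22 \sqrt{26}} \approx 209.16 i$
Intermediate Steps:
$a{\left(J,D \right)} = \sqrt{D^{2} + J^{2}}$
$\sqrt{a{\left(110,-22 \right)} - 43860} = \sqrt{\sqrt{\left(-22\right)^{2} + 110^{2}} - 43860} = \sqrt{\sqrt{484 + 12100} - 43860} = \sqrt{\sqrt{12584} - 43860} = \sqrt{22 \sqrt{26} - 43860} = \sqrt{-43860 + 22 \sqrt{26}}$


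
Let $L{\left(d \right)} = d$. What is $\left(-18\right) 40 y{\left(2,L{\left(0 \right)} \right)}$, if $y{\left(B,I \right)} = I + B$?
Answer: $-1440$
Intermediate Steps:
$y{\left(B,I \right)} = B + I$
$\left(-18\right) 40 y{\left(2,L{\left(0 \right)} \right)} = \left(-18\right) 40 \left(2 + 0\right) = \left(-720\right) 2 = -1440$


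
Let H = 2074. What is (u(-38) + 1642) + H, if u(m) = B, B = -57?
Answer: 3659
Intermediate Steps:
u(m) = -57
(u(-38) + 1642) + H = (-57 + 1642) + 2074 = 1585 + 2074 = 3659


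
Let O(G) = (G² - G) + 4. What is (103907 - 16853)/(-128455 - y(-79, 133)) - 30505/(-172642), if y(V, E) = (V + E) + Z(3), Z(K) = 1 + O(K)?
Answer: -925722839/1848995820 ≈ -0.50066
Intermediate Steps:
O(G) = 4 + G² - G
Z(K) = 5 + K² - K (Z(K) = 1 + (4 + K² - K) = 5 + K² - K)
y(V, E) = 11 + E + V (y(V, E) = (V + E) + (5 + 3² - 1*3) = (E + V) + (5 + 9 - 3) = (E + V) + 11 = 11 + E + V)
(103907 - 16853)/(-128455 - y(-79, 133)) - 30505/(-172642) = (103907 - 16853)/(-128455 - (11 + 133 - 79)) - 30505/(-172642) = 87054/(-128455 - 1*65) - 30505*(-1/172642) = 87054/(-128455 - 65) + 30505/172642 = 87054/(-128520) + 30505/172642 = 87054*(-1/128520) + 30505/172642 = -14509/21420 + 30505/172642 = -925722839/1848995820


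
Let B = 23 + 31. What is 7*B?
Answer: 378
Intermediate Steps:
B = 54
7*B = 7*54 = 378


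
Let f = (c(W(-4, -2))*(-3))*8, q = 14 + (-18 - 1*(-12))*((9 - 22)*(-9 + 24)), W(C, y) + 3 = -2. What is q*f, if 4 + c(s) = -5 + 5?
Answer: 113664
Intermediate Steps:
W(C, y) = -5 (W(C, y) = -3 - 2 = -5)
c(s) = -4 (c(s) = -4 + (-5 + 5) = -4 + 0 = -4)
q = 1184 (q = 14 + (-18 + 12)*(-13*15) = 14 - 6*(-195) = 14 + 1170 = 1184)
f = 96 (f = -4*(-3)*8 = 12*8 = 96)
q*f = 1184*96 = 113664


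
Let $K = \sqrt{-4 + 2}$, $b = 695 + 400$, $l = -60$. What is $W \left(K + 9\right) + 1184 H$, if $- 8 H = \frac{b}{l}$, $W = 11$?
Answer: $2800 + 11 i \sqrt{2} \approx 2800.0 + 15.556 i$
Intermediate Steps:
$b = 1095$
$H = \frac{73}{32}$ ($H = - \frac{1095 \frac{1}{-60}}{8} = - \frac{1095 \left(- \frac{1}{60}\right)}{8} = \left(- \frac{1}{8}\right) \left(- \frac{73}{4}\right) = \frac{73}{32} \approx 2.2813$)
$K = i \sqrt{2}$ ($K = \sqrt{-2} = i \sqrt{2} \approx 1.4142 i$)
$W \left(K + 9\right) + 1184 H = 11 \left(i \sqrt{2} + 9\right) + 1184 \cdot \frac{73}{32} = 11 \left(9 + i \sqrt{2}\right) + 2701 = \left(99 + 11 i \sqrt{2}\right) + 2701 = 2800 + 11 i \sqrt{2}$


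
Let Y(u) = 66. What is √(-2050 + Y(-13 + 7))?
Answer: 8*I*√31 ≈ 44.542*I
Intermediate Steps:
√(-2050 + Y(-13 + 7)) = √(-2050 + 66) = √(-1984) = 8*I*√31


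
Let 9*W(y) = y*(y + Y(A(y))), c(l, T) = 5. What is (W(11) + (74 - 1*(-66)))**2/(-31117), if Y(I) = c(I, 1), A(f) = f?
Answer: -2062096/2520477 ≈ -0.81814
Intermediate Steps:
Y(I) = 5
W(y) = y*(5 + y)/9 (W(y) = (y*(y + 5))/9 = (y*(5 + y))/9 = y*(5 + y)/9)
(W(11) + (74 - 1*(-66)))**2/(-31117) = ((1/9)*11*(5 + 11) + (74 - 1*(-66)))**2/(-31117) = ((1/9)*11*16 + (74 + 66))**2*(-1/31117) = (176/9 + 140)**2*(-1/31117) = (1436/9)**2*(-1/31117) = (2062096/81)*(-1/31117) = -2062096/2520477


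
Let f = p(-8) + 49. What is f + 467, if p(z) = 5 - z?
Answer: 529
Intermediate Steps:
f = 62 (f = (5 - 1*(-8)) + 49 = (5 + 8) + 49 = 13 + 49 = 62)
f + 467 = 62 + 467 = 529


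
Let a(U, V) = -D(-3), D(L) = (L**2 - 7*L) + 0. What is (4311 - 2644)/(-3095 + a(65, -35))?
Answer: -1667/3125 ≈ -0.53344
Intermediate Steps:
D(L) = L**2 - 7*L
a(U, V) = -30 (a(U, V) = -(-3)*(-7 - 3) = -(-3)*(-10) = -1*30 = -30)
(4311 - 2644)/(-3095 + a(65, -35)) = (4311 - 2644)/(-3095 - 30) = 1667/(-3125) = 1667*(-1/3125) = -1667/3125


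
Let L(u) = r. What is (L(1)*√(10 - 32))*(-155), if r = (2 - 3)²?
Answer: -155*I*√22 ≈ -727.01*I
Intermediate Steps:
r = 1 (r = (-1)² = 1)
L(u) = 1
(L(1)*√(10 - 32))*(-155) = (1*√(10 - 32))*(-155) = (1*√(-22))*(-155) = (1*(I*√22))*(-155) = (I*√22)*(-155) = -155*I*√22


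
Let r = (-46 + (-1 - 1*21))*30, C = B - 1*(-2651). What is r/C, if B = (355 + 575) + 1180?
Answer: -680/1587 ≈ -0.42848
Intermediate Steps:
B = 2110 (B = 930 + 1180 = 2110)
C = 4761 (C = 2110 - 1*(-2651) = 2110 + 2651 = 4761)
r = -2040 (r = (-46 + (-1 - 21))*30 = (-46 - 22)*30 = -68*30 = -2040)
r/C = -2040/4761 = -2040*1/4761 = -680/1587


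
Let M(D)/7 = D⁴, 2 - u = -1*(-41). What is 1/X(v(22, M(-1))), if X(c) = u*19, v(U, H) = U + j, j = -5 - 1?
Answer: -1/741 ≈ -0.0013495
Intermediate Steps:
u = -39 (u = 2 - (-1)*(-41) = 2 - 1*41 = 2 - 41 = -39)
j = -6
M(D) = 7*D⁴
v(U, H) = -6 + U (v(U, H) = U - 6 = -6 + U)
X(c) = -741 (X(c) = -39*19 = -741)
1/X(v(22, M(-1))) = 1/(-741) = -1/741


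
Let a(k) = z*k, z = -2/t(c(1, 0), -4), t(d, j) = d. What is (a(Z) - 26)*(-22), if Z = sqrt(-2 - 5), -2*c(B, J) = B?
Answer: 572 - 88*I*sqrt(7) ≈ 572.0 - 232.83*I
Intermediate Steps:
c(B, J) = -B/2
z = 4 (z = -2/((-1/2*1)) = -2/(-1/2) = -2*(-2) = 4)
Z = I*sqrt(7) (Z = sqrt(-7) = I*sqrt(7) ≈ 2.6458*I)
a(k) = 4*k
(a(Z) - 26)*(-22) = (4*(I*sqrt(7)) - 26)*(-22) = (4*I*sqrt(7) - 26)*(-22) = (-26 + 4*I*sqrt(7))*(-22) = 572 - 88*I*sqrt(7)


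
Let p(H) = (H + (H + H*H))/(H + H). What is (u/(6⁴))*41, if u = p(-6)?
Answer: -41/648 ≈ -0.063272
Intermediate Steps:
p(H) = (H² + 2*H)/(2*H) (p(H) = (H + (H + H²))/((2*H)) = (H² + 2*H)*(1/(2*H)) = (H² + 2*H)/(2*H))
u = -2 (u = 1 + (½)*(-6) = 1 - 3 = -2)
(u/(6⁴))*41 = -2/(6⁴)*41 = -2/1296*41 = -2*1/1296*41 = -1/648*41 = -41/648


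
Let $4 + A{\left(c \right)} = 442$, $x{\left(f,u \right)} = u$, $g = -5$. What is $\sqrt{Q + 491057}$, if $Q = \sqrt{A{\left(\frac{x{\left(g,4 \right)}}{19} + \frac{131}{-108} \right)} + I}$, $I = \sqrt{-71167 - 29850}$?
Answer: $\sqrt{491057 + \sqrt{438 + i \sqrt{101017}}} \approx 700.77 + 0.005 i$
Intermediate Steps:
$I = i \sqrt{101017}$ ($I = \sqrt{-101017} = i \sqrt{101017} \approx 317.83 i$)
$A{\left(c \right)} = 438$ ($A{\left(c \right)} = -4 + 442 = 438$)
$Q = \sqrt{438 + i \sqrt{101017}} \approx 22.127 + 7.1821 i$
$\sqrt{Q + 491057} = \sqrt{\sqrt{438 + i \sqrt{101017}} + 491057} = \sqrt{491057 + \sqrt{438 + i \sqrt{101017}}}$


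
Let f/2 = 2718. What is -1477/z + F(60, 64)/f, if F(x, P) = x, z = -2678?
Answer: 682471/1213134 ≈ 0.56257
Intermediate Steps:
f = 5436 (f = 2*2718 = 5436)
-1477/z + F(60, 64)/f = -1477/(-2678) + 60/5436 = -1477*(-1/2678) + 60*(1/5436) = 1477/2678 + 5/453 = 682471/1213134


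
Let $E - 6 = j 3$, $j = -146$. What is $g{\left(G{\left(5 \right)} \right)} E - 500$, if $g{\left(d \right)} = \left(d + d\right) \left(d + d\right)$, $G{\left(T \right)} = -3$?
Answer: $-16052$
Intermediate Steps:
$E = -432$ ($E = 6 - 438 = -432$)
$g{\left(d \right)} = 4 d^{2}$ ($g{\left(d \right)} = 2 d 2 d = 4 d^{2}$)
$g{\left(G{\left(5 \right)} \right)} E - 500 = 4 \left(-3\right)^{2} \left(-432\right) - 500 = 4 \cdot 9 \left(-432\right) - 500 = 36 \left(-432\right) - 500 = -15552 - 500 = -16052$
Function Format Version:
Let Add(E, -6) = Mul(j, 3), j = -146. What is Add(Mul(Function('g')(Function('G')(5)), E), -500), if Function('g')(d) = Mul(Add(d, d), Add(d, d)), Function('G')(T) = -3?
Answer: -16052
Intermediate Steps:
E = -432 (E = Add(6, Mul(-146, 3)) = Add(6, -438) = -432)
Function('g')(d) = Mul(4, Pow(d, 2)) (Function('g')(d) = Mul(Mul(2, d), Mul(2, d)) = Mul(4, Pow(d, 2)))
Add(Mul(Function('g')(Function('G')(5)), E), -500) = Add(Mul(Mul(4, Pow(-3, 2)), -432), -500) = Add(Mul(Mul(4, 9), -432), -500) = Add(Mul(36, -432), -500) = Add(-15552, -500) = -16052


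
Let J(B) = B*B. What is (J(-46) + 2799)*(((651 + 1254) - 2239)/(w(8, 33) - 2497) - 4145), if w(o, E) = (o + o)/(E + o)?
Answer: -2085300079665/102361 ≈ -2.0372e+7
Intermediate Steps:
w(o, E) = 2*o/(E + o) (w(o, E) = (2*o)/(E + o) = 2*o/(E + o))
J(B) = B²
(J(-46) + 2799)*(((651 + 1254) - 2239)/(w(8, 33) - 2497) - 4145) = ((-46)² + 2799)*(((651 + 1254) - 2239)/(2*8/(33 + 8) - 2497) - 4145) = (2116 + 2799)*((1905 - 2239)/(2*8/41 - 2497) - 4145) = 4915*(-334/(2*8*(1/41) - 2497) - 4145) = 4915*(-334/(16/41 - 2497) - 4145) = 4915*(-334/(-102361/41) - 4145) = 4915*(-334*(-41/102361) - 4145) = 4915*(13694/102361 - 4145) = 4915*(-424272651/102361) = -2085300079665/102361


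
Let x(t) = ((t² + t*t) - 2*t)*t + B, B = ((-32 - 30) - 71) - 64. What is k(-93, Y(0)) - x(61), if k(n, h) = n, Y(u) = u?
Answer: -446416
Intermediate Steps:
B = -197 (B = (-62 - 71) - 64 = -133 - 64 = -197)
x(t) = -197 + t*(-2*t + 2*t²) (x(t) = ((t² + t*t) - 2*t)*t - 197 = ((t² + t²) - 2*t)*t - 197 = (2*t² - 2*t)*t - 197 = (-2*t + 2*t²)*t - 197 = t*(-2*t + 2*t²) - 197 = -197 + t*(-2*t + 2*t²))
k(-93, Y(0)) - x(61) = -93 - (-197 - 2*61² + 2*61³) = -93 - (-197 - 2*3721 + 2*226981) = -93 - (-197 - 7442 + 453962) = -93 - 1*446323 = -93 - 446323 = -446416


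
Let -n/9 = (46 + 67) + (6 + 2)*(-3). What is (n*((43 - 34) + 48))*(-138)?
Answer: 6300666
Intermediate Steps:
n = -801 (n = -9*((46 + 67) + (6 + 2)*(-3)) = -9*(113 + 8*(-3)) = -9*(113 - 24) = -9*89 = -801)
(n*((43 - 34) + 48))*(-138) = -801*((43 - 34) + 48)*(-138) = -801*(9 + 48)*(-138) = -801*57*(-138) = -45657*(-138) = 6300666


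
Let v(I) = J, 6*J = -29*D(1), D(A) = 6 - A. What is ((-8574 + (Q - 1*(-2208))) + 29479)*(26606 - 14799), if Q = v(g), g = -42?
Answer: 1635659131/6 ≈ 2.7261e+8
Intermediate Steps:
J = -145/6 (J = (-29*(6 - 1*1))/6 = (-29*(6 - 1))/6 = (-29*5)/6 = (1/6)*(-145) = -145/6 ≈ -24.167)
v(I) = -145/6
Q = -145/6 ≈ -24.167
((-8574 + (Q - 1*(-2208))) + 29479)*(26606 - 14799) = ((-8574 + (-145/6 - 1*(-2208))) + 29479)*(26606 - 14799) = ((-8574 + (-145/6 + 2208)) + 29479)*11807 = ((-8574 + 13103/6) + 29479)*11807 = (-38341/6 + 29479)*11807 = (138533/6)*11807 = 1635659131/6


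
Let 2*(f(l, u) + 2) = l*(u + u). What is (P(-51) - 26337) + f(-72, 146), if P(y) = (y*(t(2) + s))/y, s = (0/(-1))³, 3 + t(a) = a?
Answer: -36852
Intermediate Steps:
t(a) = -3 + a
s = 0 (s = (0*(-1))³ = 0³ = 0)
f(l, u) = -2 + l*u (f(l, u) = -2 + (l*(u + u))/2 = -2 + (l*(2*u))/2 = -2 + (2*l*u)/2 = -2 + l*u)
P(y) = -1 (P(y) = (y*((-3 + 2) + 0))/y = (y*(-1 + 0))/y = (y*(-1))/y = (-y)/y = -1)
(P(-51) - 26337) + f(-72, 146) = (-1 - 26337) + (-2 - 72*146) = -26338 + (-2 - 10512) = -26338 - 10514 = -36852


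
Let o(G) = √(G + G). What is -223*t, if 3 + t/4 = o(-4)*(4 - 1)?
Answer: 2676 - 5352*I*√2 ≈ 2676.0 - 7568.9*I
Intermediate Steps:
o(G) = √2*√G (o(G) = √(2*G) = √2*√G)
t = -12 + 24*I*√2 (t = -12 + 4*((√2*√(-4))*(4 - 1)) = -12 + 4*((√2*(2*I))*3) = -12 + 4*((2*I*√2)*3) = -12 + 4*(6*I*√2) = -12 + 24*I*√2 ≈ -12.0 + 33.941*I)
-223*t = -223*(-12 + 24*I*√2) = 2676 - 5352*I*√2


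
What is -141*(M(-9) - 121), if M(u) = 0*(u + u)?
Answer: 17061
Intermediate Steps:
M(u) = 0 (M(u) = 0*(2*u) = 0)
-141*(M(-9) - 121) = -141*(0 - 121) = -141*(-121) = 17061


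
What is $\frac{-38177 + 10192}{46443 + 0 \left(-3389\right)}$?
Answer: $- \frac{27985}{46443} \approx -0.60257$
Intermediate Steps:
$\frac{-38177 + 10192}{46443 + 0 \left(-3389\right)} = - \frac{27985}{46443 + 0} = - \frac{27985}{46443}$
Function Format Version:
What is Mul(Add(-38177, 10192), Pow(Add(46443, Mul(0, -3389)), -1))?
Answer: Rational(-27985, 46443) ≈ -0.60257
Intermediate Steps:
Mul(Add(-38177, 10192), Pow(Add(46443, Mul(0, -3389)), -1)) = Mul(-27985, Pow(Add(46443, 0), -1)) = Mul(-27985, Pow(46443, -1)) = Mul(-27985, Rational(1, 46443)) = Rational(-27985, 46443)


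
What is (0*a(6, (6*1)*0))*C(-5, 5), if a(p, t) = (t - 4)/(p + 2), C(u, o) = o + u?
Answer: 0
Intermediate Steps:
a(p, t) = (-4 + t)/(2 + p)
(0*a(6, (6*1)*0))*C(-5, 5) = (0*((-4 + (6*1)*0)/(2 + 6)))*(5 - 5) = (0*((-4 + 6*0)/8))*0 = (0*((-4 + 0)/8))*0 = (0*((1/8)*(-4)))*0 = (0*(-1/2))*0 = 0*0 = 0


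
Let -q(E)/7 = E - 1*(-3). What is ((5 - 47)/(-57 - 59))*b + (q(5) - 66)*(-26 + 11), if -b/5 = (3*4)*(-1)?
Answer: 53700/29 ≈ 1851.7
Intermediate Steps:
q(E) = -21 - 7*E (q(E) = -7*(E - 1*(-3)) = -7*(E + 3) = -7*(3 + E) = -21 - 7*E)
b = 60 (b = -5*3*4*(-1) = -60*(-1) = -5*(-12) = 60)
((5 - 47)/(-57 - 59))*b + (q(5) - 66)*(-26 + 11) = ((5 - 47)/(-57 - 59))*60 + ((-21 - 7*5) - 66)*(-26 + 11) = -42/(-116)*60 + ((-21 - 35) - 66)*(-15) = -42*(-1/116)*60 + (-56 - 66)*(-15) = (21/58)*60 - 122*(-15) = 630/29 + 1830 = 53700/29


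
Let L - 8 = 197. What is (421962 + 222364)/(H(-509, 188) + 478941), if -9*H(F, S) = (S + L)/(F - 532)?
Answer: 1006115049/747866437 ≈ 1.3453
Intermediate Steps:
L = 205 (L = 8 + 197 = 205)
H(F, S) = -(205 + S)/(9*(-532 + F)) (H(F, S) = -(S + 205)/(9*(F - 532)) = -(205 + S)/(9*(-532 + F)))
(421962 + 222364)/(H(-509, 188) + 478941) = (421962 + 222364)/((-205 - 1*188)/(9*(-532 - 509)) + 478941) = 644326/((⅑)*(-205 - 188)/(-1041) + 478941) = 644326/((⅑)*(-1/1041)*(-393) + 478941) = 644326/(131/3123 + 478941) = 644326/(1495732874/3123) = 644326*(3123/1495732874) = 1006115049/747866437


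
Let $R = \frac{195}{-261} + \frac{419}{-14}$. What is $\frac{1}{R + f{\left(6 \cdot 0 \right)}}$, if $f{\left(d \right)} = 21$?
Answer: $- \frac{1218}{11785} \approx -0.10335$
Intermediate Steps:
$R = - \frac{37363}{1218}$ ($R = 195 \left(- \frac{1}{261}\right) + 419 \left(- \frac{1}{14}\right) = - \frac{65}{87} - \frac{419}{14} = - \frac{37363}{1218} \approx -30.676$)
$\frac{1}{R + f{\left(6 \cdot 0 \right)}} = \frac{1}{- \frac{37363}{1218} + 21} = \frac{1}{- \frac{11785}{1218}} = - \frac{1218}{11785}$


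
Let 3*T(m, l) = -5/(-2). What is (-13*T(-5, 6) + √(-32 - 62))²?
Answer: 841/36 - 65*I*√94/3 ≈ 23.361 - 210.07*I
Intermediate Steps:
T(m, l) = ⅚ (T(m, l) = (-5/(-2))/3 = (-5*(-½))/3 = (⅓)*(5/2) = ⅚)
(-13*T(-5, 6) + √(-32 - 62))² = (-13*⅚ + √(-32 - 62))² = (-65/6 + √(-94))² = (-65/6 + I*√94)²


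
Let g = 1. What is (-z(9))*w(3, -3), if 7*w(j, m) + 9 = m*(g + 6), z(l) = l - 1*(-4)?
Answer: 390/7 ≈ 55.714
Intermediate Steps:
z(l) = 4 + l (z(l) = l + 4 = 4 + l)
w(j, m) = -9/7 + m (w(j, m) = -9/7 + (m*(1 + 6))/7 = -9/7 + (m*7)/7 = -9/7 + (7*m)/7 = -9/7 + m)
(-z(9))*w(3, -3) = (-(4 + 9))*(-9/7 - 3) = -1*13*(-30/7) = -13*(-30/7) = 390/7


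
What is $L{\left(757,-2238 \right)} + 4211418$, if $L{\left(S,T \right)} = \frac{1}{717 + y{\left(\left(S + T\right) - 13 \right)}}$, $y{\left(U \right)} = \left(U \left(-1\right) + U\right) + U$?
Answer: $\frac{3272271785}{777} \approx 4.2114 \cdot 10^{6}$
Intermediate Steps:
$y{\left(U \right)} = U$ ($y{\left(U \right)} = \left(- U + U\right) + U = 0 + U = U$)
$L{\left(S,T \right)} = \frac{1}{704 + S + T}$ ($L{\left(S,T \right)} = \frac{1}{717 - \left(13 - S - T\right)} = \frac{1}{717 + \left(-13 + S + T\right)} = \frac{1}{704 + S + T}$)
$L{\left(757,-2238 \right)} + 4211418 = \frac{1}{704 + 757 - 2238} + 4211418 = \frac{1}{-777} + 4211418 = - \frac{1}{777} + 4211418 = \frac{3272271785}{777}$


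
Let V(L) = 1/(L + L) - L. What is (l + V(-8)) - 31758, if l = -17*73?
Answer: -527857/16 ≈ -32991.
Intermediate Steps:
V(L) = 1/(2*L) - L
l = -1241
(l + V(-8)) - 31758 = (-1241 + ((½)/(-8) - 1*(-8))) - 31758 = (-1241 + ((½)*(-⅛) + 8)) - 31758 = (-1241 + (-1/16 + 8)) - 31758 = (-1241 + 127/16) - 31758 = -19729/16 - 31758 = -527857/16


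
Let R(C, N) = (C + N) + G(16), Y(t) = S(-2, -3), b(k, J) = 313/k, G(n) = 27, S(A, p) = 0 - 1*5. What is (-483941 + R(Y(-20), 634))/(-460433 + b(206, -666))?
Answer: 6637114/6323259 ≈ 1.0496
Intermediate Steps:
S(A, p) = -5 (S(A, p) = 0 - 5 = -5)
Y(t) = -5
R(C, N) = 27 + C + N (R(C, N) = (C + N) + 27 = 27 + C + N)
(-483941 + R(Y(-20), 634))/(-460433 + b(206, -666)) = (-483941 + (27 - 5 + 634))/(-460433 + 313/206) = (-483941 + 656)/(-460433 + 313*(1/206)) = -483285/(-460433 + 313/206) = -483285/(-94848885/206) = -483285*(-206/94848885) = 6637114/6323259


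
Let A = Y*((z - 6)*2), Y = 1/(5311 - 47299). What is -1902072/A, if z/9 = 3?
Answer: 13310699856/7 ≈ 1.9015e+9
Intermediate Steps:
z = 27 (z = 9*3 = 27)
Y = -1/41988 (Y = 1/(-41988) = -1/41988 ≈ -2.3816e-5)
A = -7/6998 (A = -(27 - 6)*2/41988 = -7*2/13996 = -1/41988*42 = -7/6998 ≈ -0.0010003)
-1902072/A = -1902072/(-7/6998) = -1902072*(-6998/7) = 13310699856/7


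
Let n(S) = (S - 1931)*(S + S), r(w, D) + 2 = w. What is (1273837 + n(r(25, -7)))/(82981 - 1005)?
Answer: 1186069/81976 ≈ 14.468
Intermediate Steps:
r(w, D) = -2 + w
n(S) = 2*S*(-1931 + S) (n(S) = (-1931 + S)*(2*S) = 2*S*(-1931 + S))
(1273837 + n(r(25, -7)))/(82981 - 1005) = (1273837 + 2*(-2 + 25)*(-1931 + (-2 + 25)))/(82981 - 1005) = (1273837 + 2*23*(-1931 + 23))/81976 = (1273837 + 2*23*(-1908))*(1/81976) = (1273837 - 87768)*(1/81976) = 1186069*(1/81976) = 1186069/81976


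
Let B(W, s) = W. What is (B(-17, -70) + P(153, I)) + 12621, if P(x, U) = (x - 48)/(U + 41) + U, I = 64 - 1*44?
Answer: 770169/61 ≈ 12626.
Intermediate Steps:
I = 20 (I = 64 - 44 = 20)
P(x, U) = U + (-48 + x)/(41 + U) (P(x, U) = (-48 + x)/(41 + U) + U = U + (-48 + x)/(41 + U))
(B(-17, -70) + P(153, I)) + 12621 = (-17 + (-48 + 153 + 20² + 41*20)/(41 + 20)) + 12621 = (-17 + (-48 + 153 + 400 + 820)/61) + 12621 = (-17 + (1/61)*1325) + 12621 = (-17 + 1325/61) + 12621 = 288/61 + 12621 = 770169/61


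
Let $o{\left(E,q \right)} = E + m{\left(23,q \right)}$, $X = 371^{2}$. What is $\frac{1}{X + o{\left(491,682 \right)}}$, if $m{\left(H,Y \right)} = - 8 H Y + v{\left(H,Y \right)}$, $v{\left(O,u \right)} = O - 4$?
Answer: $\frac{1}{12663} \approx 7.897 \cdot 10^{-5}$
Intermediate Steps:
$X = 137641$
$v{\left(O,u \right)} = -4 + O$ ($v{\left(O,u \right)} = O - 4 = -4 + O$)
$m{\left(H,Y \right)} = -4 + H - 8 H Y$ ($m{\left(H,Y \right)} = - 8 H Y + \left(-4 + H\right) = -4 + H - 8 H Y$)
$o{\left(E,q \right)} = 19 + E - 184 q$ ($o{\left(E,q \right)} = E - \left(-19 + 184 q\right) = 19 + E - 184 q$)
$\frac{1}{X + o{\left(491,682 \right)}} = \frac{1}{137641 + \left(19 + 491 - 125488\right)} = \frac{1}{137641 - 124978} = \frac{1}{12663}$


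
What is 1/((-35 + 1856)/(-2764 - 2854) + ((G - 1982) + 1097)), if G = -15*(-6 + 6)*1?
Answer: -5618/4973751 ≈ -0.0011295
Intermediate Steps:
G = 0 (G = -15*0*1 = 0*1 = 0)
1/((-35 + 1856)/(-2764 - 2854) + ((G - 1982) + 1097)) = 1/((-35 + 1856)/(-2764 - 2854) + ((0 - 1982) + 1097)) = 1/(1821/(-5618) + (-1982 + 1097)) = 1/(1821*(-1/5618) - 885) = 1/(-1821/5618 - 885) = 1/(-4973751/5618) = -5618/4973751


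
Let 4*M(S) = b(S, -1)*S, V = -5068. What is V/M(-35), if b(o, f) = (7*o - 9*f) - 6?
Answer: -1448/605 ≈ -2.3934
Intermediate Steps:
b(o, f) = -6 - 9*f + 7*o (b(o, f) = (-9*f + 7*o) - 6 = -6 - 9*f + 7*o)
M(S) = S*(3 + 7*S)/4 (M(S) = ((-6 - 9*(-1) + 7*S)*S)/4 = ((-6 + 9 + 7*S)*S)/4 = ((3 + 7*S)*S)/4 = (S*(3 + 7*S))/4 = S*(3 + 7*S)/4)
V/M(-35) = -5068*(-4/(35*(3 + 7*(-35)))) = -5068*(-4/(35*(3 - 245))) = -5068/((1/4)*(-35)*(-242)) = -5068/4235/2 = -5068*2/4235 = -1448/605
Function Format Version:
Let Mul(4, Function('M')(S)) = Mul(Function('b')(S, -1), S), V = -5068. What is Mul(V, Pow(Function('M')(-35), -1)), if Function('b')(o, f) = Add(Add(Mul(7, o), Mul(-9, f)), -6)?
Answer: Rational(-1448, 605) ≈ -2.3934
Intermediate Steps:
Function('b')(o, f) = Add(-6, Mul(-9, f), Mul(7, o)) (Function('b')(o, f) = Add(Add(Mul(-9, f), Mul(7, o)), -6) = Add(-6, Mul(-9, f), Mul(7, o)))
Function('M')(S) = Mul(Rational(1, 4), S, Add(3, Mul(7, S))) (Function('M')(S) = Mul(Rational(1, 4), Mul(Add(-6, Mul(-9, -1), Mul(7, S)), S)) = Mul(Rational(1, 4), Mul(Add(-6, 9, Mul(7, S)), S)) = Mul(Rational(1, 4), Mul(Add(3, Mul(7, S)), S)) = Mul(Rational(1, 4), Mul(S, Add(3, Mul(7, S)))) = Mul(Rational(1, 4), S, Add(3, Mul(7, S))))
Mul(V, Pow(Function('M')(-35), -1)) = Mul(-5068, Pow(Mul(Rational(1, 4), -35, Add(3, Mul(7, -35))), -1)) = Mul(-5068, Pow(Mul(Rational(1, 4), -35, Add(3, -245)), -1)) = Mul(-5068, Pow(Mul(Rational(1, 4), -35, -242), -1)) = Mul(-5068, Pow(Rational(4235, 2), -1)) = Mul(-5068, Rational(2, 4235)) = Rational(-1448, 605)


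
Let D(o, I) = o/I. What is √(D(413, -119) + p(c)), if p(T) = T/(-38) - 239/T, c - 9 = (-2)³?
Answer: 7*I*√2065262/646 ≈ 15.572*I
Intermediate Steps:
c = 1 (c = 9 + (-2)³ = 9 - 8 = 1)
p(T) = -239/T - T/38 (p(T) = T*(-1/38) - 239/T = -T/38 - 239/T = -239/T - T/38)
√(D(413, -119) + p(c)) = √(413/(-119) + (-239/1 - 1/38*1)) = √(413*(-1/119) + (-239*1 - 1/38)) = √(-59/17 + (-239 - 1/38)) = √(-59/17 - 9083/38) = √(-156653/646) = 7*I*√2065262/646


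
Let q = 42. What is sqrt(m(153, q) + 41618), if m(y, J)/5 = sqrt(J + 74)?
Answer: sqrt(41618 + 10*sqrt(29)) ≈ 204.14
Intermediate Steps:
m(y, J) = 5*sqrt(74 + J) (m(y, J) = 5*sqrt(J + 74) = 5*sqrt(74 + J))
sqrt(m(153, q) + 41618) = sqrt(5*sqrt(74 + 42) + 41618) = sqrt(5*sqrt(116) + 41618) = sqrt(5*(2*sqrt(29)) + 41618) = sqrt(10*sqrt(29) + 41618) = sqrt(41618 + 10*sqrt(29))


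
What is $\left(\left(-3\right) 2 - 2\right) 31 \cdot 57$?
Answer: $-14136$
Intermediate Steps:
$\left(\left(-3\right) 2 - 2\right) 31 \cdot 57 = \left(-6 - 2\right) 31 \cdot 57 = \left(-8\right) 31 \cdot 57 = \left(-248\right) 57 = -14136$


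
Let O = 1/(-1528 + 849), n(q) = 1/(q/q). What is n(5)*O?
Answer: -1/679 ≈ -0.0014728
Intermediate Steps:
n(q) = 1 (n(q) = 1/1 = 1)
O = -1/679 (O = 1/(-679) = -1/679 ≈ -0.0014728)
n(5)*O = 1*(-1/679) = -1/679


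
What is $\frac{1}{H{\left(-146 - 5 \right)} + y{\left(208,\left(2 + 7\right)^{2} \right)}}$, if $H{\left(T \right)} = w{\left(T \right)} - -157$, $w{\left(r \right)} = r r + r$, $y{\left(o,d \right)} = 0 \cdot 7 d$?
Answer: $\frac{1}{22807} \approx 4.3846 \cdot 10^{-5}$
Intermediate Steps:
$y{\left(o,d \right)} = 0$ ($y{\left(o,d \right)} = 0 d = 0$)
$w{\left(r \right)} = r + r^{2}$ ($w{\left(r \right)} = r^{2} + r = r + r^{2}$)
$H{\left(T \right)} = 157 + T \left(1 + T\right)$ ($H{\left(T \right)} = T \left(1 + T\right) - -157 = T \left(1 + T\right) + 157 = 157 + T \left(1 + T\right)$)
$\frac{1}{H{\left(-146 - 5 \right)} + y{\left(208,\left(2 + 7\right)^{2} \right)}} = \frac{1}{\left(157 + \left(-146 - 5\right) \left(1 - 151\right)\right) + 0} = \frac{1}{\left(157 - 151 \left(1 - 151\right)\right) + 0} = \frac{1}{\left(157 - -22650\right) + 0} = \frac{1}{\left(157 + 22650\right) + 0} = \frac{1}{22807 + 0} = \frac{1}{22807}$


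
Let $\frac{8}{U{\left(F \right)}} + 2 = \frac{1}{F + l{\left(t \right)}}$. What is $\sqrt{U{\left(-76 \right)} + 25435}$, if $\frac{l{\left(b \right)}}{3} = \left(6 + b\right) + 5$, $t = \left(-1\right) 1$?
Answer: $\frac{\sqrt{219953091}}{93} \approx 159.47$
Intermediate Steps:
$t = -1$
$l{\left(b \right)} = 33 + 3 b$ ($l{\left(b \right)} = 3 \left(\left(6 + b\right) + 5\right) = 3 \left(11 + b\right) = 33 + 3 b$)
$U{\left(F \right)} = \frac{8}{-2 + \frac{1}{30 + F}}$ ($U{\left(F \right)} = \frac{8}{-2 + \frac{1}{F + \left(33 + 3 \left(-1\right)\right)}} = \frac{8}{-2 + \frac{1}{F + \left(33 - 3\right)}} = \frac{8}{-2 + \frac{1}{F + 30}} = \frac{8}{-2 + \frac{1}{30 + F}}$)
$\sqrt{U{\left(-76 \right)} + 25435} = \sqrt{\frac{8 \left(-30 - -76\right)}{59 + 2 \left(-76\right)} + 25435} = \sqrt{\frac{8 \left(-30 + 76\right)}{59 - 152} + 25435} = \sqrt{8 \frac{1}{-93} \cdot 46 + 25435} = \sqrt{8 \left(- \frac{1}{93}\right) 46 + 25435} = \sqrt{- \frac{368}{93} + 25435} = \sqrt{\frac{2365087}{93}} = \frac{\sqrt{219953091}}{93}$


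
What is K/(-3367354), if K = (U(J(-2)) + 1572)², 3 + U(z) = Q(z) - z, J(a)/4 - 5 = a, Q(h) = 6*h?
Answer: -2653641/3367354 ≈ -0.78805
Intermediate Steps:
J(a) = 20 + 4*a
U(z) = -3 + 5*z (U(z) = -3 + (6*z - z) = -3 + 5*z)
K = 2653641 (K = ((-3 + 5*(20 + 4*(-2))) + 1572)² = ((-3 + 5*(20 - 8)) + 1572)² = ((-3 + 5*12) + 1572)² = ((-3 + 60) + 1572)² = (57 + 1572)² = 1629² = 2653641)
K/(-3367354) = 2653641/(-3367354) = 2653641*(-1/3367354) = -2653641/3367354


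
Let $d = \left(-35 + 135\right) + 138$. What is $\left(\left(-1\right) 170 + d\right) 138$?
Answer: $9384$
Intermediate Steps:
$d = 238$ ($d = 100 + 138 = 238$)
$\left(\left(-1\right) 170 + d\right) 138 = \left(\left(-1\right) 170 + 238\right) 138 = \left(-170 + 238\right) 138 = 68 \cdot 138 = 9384$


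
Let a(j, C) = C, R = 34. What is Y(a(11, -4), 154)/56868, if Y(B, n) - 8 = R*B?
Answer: -32/14217 ≈ -0.0022508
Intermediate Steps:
Y(B, n) = 8 + 34*B
Y(a(11, -4), 154)/56868 = (8 + 34*(-4))/56868 = (8 - 136)*(1/56868) = -128*1/56868 = -32/14217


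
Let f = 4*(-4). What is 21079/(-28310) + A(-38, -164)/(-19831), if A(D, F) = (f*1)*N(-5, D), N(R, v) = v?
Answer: -435230129/561415610 ≈ -0.77524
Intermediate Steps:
f = -16
A(D, F) = -16*D (A(D, F) = (-16*1)*D = -16*D)
21079/(-28310) + A(-38, -164)/(-19831) = 21079/(-28310) - 16*(-38)/(-19831) = 21079*(-1/28310) + 608*(-1/19831) = -21079/28310 - 608/19831 = -435230129/561415610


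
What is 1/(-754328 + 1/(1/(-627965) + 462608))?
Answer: -290501632719/219133515605029867 ≈ -1.3257e-6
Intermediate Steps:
1/(-754328 + 1/(1/(-627965) + 462608)) = 1/(-754328 + 1/(-1/627965 + 462608)) = 1/(-754328 + 1/(290501632719/627965)) = 1/(-754328 + 627965/290501632719) = 1/(-219133515605029867/290501632719) = -290501632719/219133515605029867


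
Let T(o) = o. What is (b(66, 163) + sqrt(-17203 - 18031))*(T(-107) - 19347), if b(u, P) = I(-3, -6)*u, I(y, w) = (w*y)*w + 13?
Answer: 121976580 - 19454*I*sqrt(35234) ≈ 1.2198e+8 - 3.6517e+6*I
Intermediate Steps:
I(y, w) = 13 + y*w**2 (I(y, w) = y*w**2 + 13 = 13 + y*w**2)
b(u, P) = -95*u (b(u, P) = (13 - 3*(-6)**2)*u = (13 - 3*36)*u = (13 - 108)*u = -95*u)
(b(66, 163) + sqrt(-17203 - 18031))*(T(-107) - 19347) = (-95*66 + sqrt(-17203 - 18031))*(-107 - 19347) = (-6270 + sqrt(-35234))*(-19454) = (-6270 + I*sqrt(35234))*(-19454) = 121976580 - 19454*I*sqrt(35234)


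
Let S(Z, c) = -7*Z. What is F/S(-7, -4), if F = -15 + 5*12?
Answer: 45/49 ≈ 0.91837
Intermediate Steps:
F = 45 (F = -15 + 60 = 45)
F/S(-7, -4) = 45/((-7*(-7))) = 45/49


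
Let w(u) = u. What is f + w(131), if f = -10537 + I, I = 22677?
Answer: 12271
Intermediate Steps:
f = 12140 (f = -10537 + 22677 = 12140)
f + w(131) = 12140 + 131 = 12271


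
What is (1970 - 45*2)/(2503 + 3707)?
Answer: 188/621 ≈ 0.30274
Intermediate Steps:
(1970 - 45*2)/(2503 + 3707) = (1970 - 90)/6210 = 1880*(1/6210) = 188/621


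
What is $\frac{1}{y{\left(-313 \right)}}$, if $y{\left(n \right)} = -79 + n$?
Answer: $- \frac{1}{392} \approx -0.002551$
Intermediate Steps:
$\frac{1}{y{\left(-313 \right)}} = \frac{1}{-79 - 313} = \frac{1}{-392} = - \frac{1}{392}$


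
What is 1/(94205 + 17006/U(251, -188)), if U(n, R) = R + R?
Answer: 188/17702037 ≈ 1.0620e-5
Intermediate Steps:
U(n, R) = 2*R
1/(94205 + 17006/U(251, -188)) = 1/(94205 + 17006/((2*(-188)))) = 1/(94205 + 17006/(-376)) = 1/(94205 + 17006*(-1/376)) = 1/(94205 - 8503/188) = 1/(17702037/188) = 188/17702037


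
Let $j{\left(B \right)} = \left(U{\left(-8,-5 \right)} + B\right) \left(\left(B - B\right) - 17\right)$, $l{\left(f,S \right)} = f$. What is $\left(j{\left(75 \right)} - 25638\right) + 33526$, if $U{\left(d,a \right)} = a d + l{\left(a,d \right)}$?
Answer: $6018$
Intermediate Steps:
$U{\left(d,a \right)} = a + a d$ ($U{\left(d,a \right)} = a d + a = a + a d$)
$j{\left(B \right)} = -595 - 17 B$ ($j{\left(B \right)} = \left(- 5 \left(1 - 8\right) + B\right) \left(\left(B - B\right) - 17\right) = \left(\left(-5\right) \left(-7\right) + B\right) \left(0 - 17\right) = \left(35 + B\right) \left(-17\right) = -595 - 17 B$)
$\left(j{\left(75 \right)} - 25638\right) + 33526 = \left(\left(-595 - 1275\right) - 25638\right) + 33526 = \left(-1870 - 25638\right) + 33526 = -27508 + 33526 = 6018$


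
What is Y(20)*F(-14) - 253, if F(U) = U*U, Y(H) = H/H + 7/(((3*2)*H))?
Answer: -1367/30 ≈ -45.567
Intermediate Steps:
Y(H) = 1 + 7/(6*H) (Y(H) = 1 + 7/((6*H)) = 1 + 7*(1/(6*H)) = 1 + 7/(6*H))
F(U) = U²
Y(20)*F(-14) - 253 = ((7/6 + 20)/20)*(-14)² - 253 = ((1/20)*(127/6))*196 - 253 = (127/120)*196 - 253 = 6223/30 - 253 = -1367/30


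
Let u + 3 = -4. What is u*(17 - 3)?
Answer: -98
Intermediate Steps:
u = -7 (u = -3 - 4 = -7)
u*(17 - 3) = -7*(17 - 3) = -7*14 = -98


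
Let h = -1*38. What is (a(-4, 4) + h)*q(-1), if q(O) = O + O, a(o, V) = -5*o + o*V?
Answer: 68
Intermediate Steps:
a(o, V) = -5*o + V*o
h = -38
q(O) = 2*O
(a(-4, 4) + h)*q(-1) = (-4*(-5 + 4) - 38)*(2*(-1)) = (-4*(-1) - 38)*(-2) = (4 - 38)*(-2) = -34*(-2) = 68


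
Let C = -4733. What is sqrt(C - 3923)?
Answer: 4*I*sqrt(541) ≈ 93.038*I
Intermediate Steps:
sqrt(C - 3923) = sqrt(-4733 - 3923) = sqrt(-8656) = 4*I*sqrt(541)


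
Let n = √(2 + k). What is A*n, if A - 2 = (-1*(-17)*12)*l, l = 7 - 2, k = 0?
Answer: 1022*√2 ≈ 1445.3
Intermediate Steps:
n = √2 (n = √(2 + 0) = √2 ≈ 1.4142)
l = 5
A = 1022 (A = 2 + (-1*(-17)*12)*5 = 2 + (17*12)*5 = 2 + 204*5 = 2 + 1020 = 1022)
A*n = 1022*√2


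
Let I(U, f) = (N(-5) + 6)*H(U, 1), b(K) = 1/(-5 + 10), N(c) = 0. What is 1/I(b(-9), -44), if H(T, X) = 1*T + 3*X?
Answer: 5/96 ≈ 0.052083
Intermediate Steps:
H(T, X) = T + 3*X
b(K) = 1/5
I(U, f) = 18 + 6*U (I(U, f) = (0 + 6)*(U + 3*1) = 6*(U + 3) = 6*(3 + U) = 18 + 6*U)
1/I(b(-9), -44) = 1/(18 + 6*(1/5)) = 1/(18 + 6/5) = 1/(96/5) = 5/96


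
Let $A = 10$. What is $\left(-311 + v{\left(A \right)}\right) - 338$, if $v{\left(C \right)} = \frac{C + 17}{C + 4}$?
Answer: $- \frac{9059}{14} \approx -647.07$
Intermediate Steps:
$v{\left(C \right)} = \frac{17 + C}{4 + C}$
$\left(-311 + v{\left(A \right)}\right) - 338 = \left(-311 + \frac{17 + 10}{4 + 10}\right) - 338 = \left(-311 + \frac{1}{14} \cdot 27\right) - 338 = \left(-311 + \frac{27}{14}\right) - 338 = - \frac{4327}{14} - 338 = - \frac{9059}{14}$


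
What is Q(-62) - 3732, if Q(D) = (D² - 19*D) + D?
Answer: 1228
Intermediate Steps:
Q(D) = D² - 18*D
Q(-62) - 3732 = -62*(-18 - 62) - 3732 = -62*(-80) - 3732 = 4960 - 3732 = 1228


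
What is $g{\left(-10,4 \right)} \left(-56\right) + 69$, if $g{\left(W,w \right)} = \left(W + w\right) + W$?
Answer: $965$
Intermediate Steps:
$g{\left(W,w \right)} = w + 2 W$
$g{\left(-10,4 \right)} \left(-56\right) + 69 = \left(4 + 2 \left(-10\right)\right) \left(-56\right) + 69 = \left(4 - 20\right) \left(-56\right) + 69 = \left(-16\right) \left(-56\right) + 69 = 896 + 69 = 965$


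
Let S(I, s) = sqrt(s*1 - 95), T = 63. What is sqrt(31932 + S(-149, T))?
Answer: 2*sqrt(7983 + I*sqrt(2)) ≈ 178.7 + 0.015828*I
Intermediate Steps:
S(I, s) = sqrt(-95 + s) (S(I, s) = sqrt(s - 95) = sqrt(-95 + s))
sqrt(31932 + S(-149, T)) = sqrt(31932 + sqrt(-95 + 63)) = sqrt(31932 + sqrt(-32)) = sqrt(31932 + 4*I*sqrt(2))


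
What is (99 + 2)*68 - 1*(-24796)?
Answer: 31664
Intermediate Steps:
(99 + 2)*68 - 1*(-24796) = 101*68 + 24796 = 6868 + 24796 = 31664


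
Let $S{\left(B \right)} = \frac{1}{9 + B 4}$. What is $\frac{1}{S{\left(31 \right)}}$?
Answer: $133$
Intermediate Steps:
$S{\left(B \right)} = \frac{1}{9 + 4 B}$
$\frac{1}{S{\left(31 \right)}} = \frac{1}{\frac{1}{9 + 4 \cdot 31}} = \frac{1}{\frac{1}{9 + 124}} = \frac{1}{\frac{1}{133}} = 133$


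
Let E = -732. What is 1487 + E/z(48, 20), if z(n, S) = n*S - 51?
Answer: 450317/303 ≈ 1486.2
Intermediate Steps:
z(n, S) = -51 + S*n (z(n, S) = S*n - 51 = -51 + S*n)
1487 + E/z(48, 20) = 1487 - 732/(-51 + 20*48) = 1487 - 732/(-51 + 960) = 1487 - 732/909 = 1487 - 732*1/909 = 1487 - 244/303 = 450317/303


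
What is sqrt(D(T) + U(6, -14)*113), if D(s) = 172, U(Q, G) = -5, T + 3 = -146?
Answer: I*sqrt(393) ≈ 19.824*I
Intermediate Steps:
T = -149 (T = -3 - 146 = -149)
sqrt(D(T) + U(6, -14)*113) = sqrt(172 - 5*113) = sqrt(172 - 565) = sqrt(-393) = I*sqrt(393)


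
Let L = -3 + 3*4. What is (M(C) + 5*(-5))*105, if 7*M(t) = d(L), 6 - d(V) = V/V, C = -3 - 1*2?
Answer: -2550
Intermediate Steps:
C = -5 (C = -3 - 2 = -5)
L = 9 (L = -3 + 12 = 9)
d(V) = 5 (d(V) = 6 - V/V = 6 - 1*1 = 6 - 1 = 5)
M(t) = 5/7 (M(t) = (1/7)*5 = 5/7)
(M(C) + 5*(-5))*105 = (5/7 + 5*(-5))*105 = (5/7 - 25)*105 = -170/7*105 = -2550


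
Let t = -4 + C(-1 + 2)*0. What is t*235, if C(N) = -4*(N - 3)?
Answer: -940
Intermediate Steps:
C(N) = 12 - 4*N (C(N) = -4*(-3 + N) = 12 - 4*N)
t = -4 (t = -4 + (12 - 4*(-1 + 2))*0 = -4 + (12 - 4*1)*0 = -4 + (12 - 4)*0 = -4 + 8*0 = -4 + 0 = -4)
t*235 = -4*235 = -940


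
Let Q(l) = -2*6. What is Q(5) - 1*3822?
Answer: -3834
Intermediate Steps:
Q(l) = -12
Q(5) - 1*3822 = -12 - 1*3822 = -12 - 3822 = -3834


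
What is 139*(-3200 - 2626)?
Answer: -809814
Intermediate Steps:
139*(-3200 - 2626) = 139*(-5826) = -809814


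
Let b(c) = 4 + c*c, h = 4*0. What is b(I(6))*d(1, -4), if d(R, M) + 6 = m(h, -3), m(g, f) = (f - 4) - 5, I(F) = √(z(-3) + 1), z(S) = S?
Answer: -36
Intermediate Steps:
h = 0
I(F) = I*√2 (I(F) = √(-3 + 1) = √(-2) = I*√2)
m(g, f) = -9 + f (m(g, f) = (-4 + f) - 5 = -9 + f)
d(R, M) = -18 (d(R, M) = -6 + (-9 - 3) = -6 - 12 = -18)
b(c) = 4 + c²
b(I(6))*d(1, -4) = (4 + (I*√2)²)*(-18) = (4 - 2)*(-18) = 2*(-18) = -36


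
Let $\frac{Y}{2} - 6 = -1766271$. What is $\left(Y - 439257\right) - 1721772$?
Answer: $-5693559$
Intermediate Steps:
$Y = -3532530$ ($Y = 12 + 2 \left(-1766271\right) = 12 - 3532542 = -3532530$)
$\left(Y - 439257\right) - 1721772 = \left(-3532530 - 439257\right) - 1721772 = -3971787 - 1721772 = -5693559$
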